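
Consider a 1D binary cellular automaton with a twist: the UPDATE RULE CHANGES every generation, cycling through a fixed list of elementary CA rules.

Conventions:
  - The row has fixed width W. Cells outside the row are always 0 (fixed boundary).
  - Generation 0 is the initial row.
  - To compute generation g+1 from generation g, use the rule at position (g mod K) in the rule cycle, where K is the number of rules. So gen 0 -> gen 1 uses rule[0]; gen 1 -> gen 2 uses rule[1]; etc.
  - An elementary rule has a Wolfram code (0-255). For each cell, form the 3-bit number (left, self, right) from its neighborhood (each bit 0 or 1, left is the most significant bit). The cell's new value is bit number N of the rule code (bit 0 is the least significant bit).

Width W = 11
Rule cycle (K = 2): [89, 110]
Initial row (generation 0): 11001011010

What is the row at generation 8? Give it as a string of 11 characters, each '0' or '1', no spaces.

Answer: 11100001111

Derivation:
Gen 0: 11001011010
Gen 1 (rule 89): 11100011001
Gen 2 (rule 110): 10100111011
Gen 3 (rule 89): 00010101011
Gen 4 (rule 110): 00111111111
Gen 5 (rule 89): 10100000001
Gen 6 (rule 110): 11100000011
Gen 7 (rule 89): 10111111011
Gen 8 (rule 110): 11100001111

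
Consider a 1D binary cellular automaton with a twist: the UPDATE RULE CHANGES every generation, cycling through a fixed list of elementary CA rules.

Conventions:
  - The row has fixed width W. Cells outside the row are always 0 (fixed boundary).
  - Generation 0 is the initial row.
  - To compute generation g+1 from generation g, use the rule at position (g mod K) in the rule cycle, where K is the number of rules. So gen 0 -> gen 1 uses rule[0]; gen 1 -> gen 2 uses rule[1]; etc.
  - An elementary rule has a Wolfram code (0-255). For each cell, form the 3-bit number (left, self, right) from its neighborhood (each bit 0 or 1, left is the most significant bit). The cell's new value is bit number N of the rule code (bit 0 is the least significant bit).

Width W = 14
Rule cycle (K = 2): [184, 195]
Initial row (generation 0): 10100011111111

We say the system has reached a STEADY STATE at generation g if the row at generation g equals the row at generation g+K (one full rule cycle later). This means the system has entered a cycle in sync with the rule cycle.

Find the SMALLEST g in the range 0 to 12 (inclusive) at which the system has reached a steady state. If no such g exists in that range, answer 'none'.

Answer: none

Derivation:
Gen 0: 10100011111111
Gen 1 (rule 184): 01010011111110
Gen 2 (rule 195): 10000101111110
Gen 3 (rule 184): 01000011111101
Gen 4 (rule 195): 10011101111100
Gen 5 (rule 184): 01011011111010
Gen 6 (rule 195): 10001001111000
Gen 7 (rule 184): 01000101110100
Gen 8 (rule 195): 10011000110001
Gen 9 (rule 184): 01010100101000
Gen 10 (rule 195): 10000001000011
Gen 11 (rule 184): 01000000100010
Gen 12 (rule 195): 10011111001100
Gen 13 (rule 184): 01011110101010
Gen 14 (rule 195): 10001110000000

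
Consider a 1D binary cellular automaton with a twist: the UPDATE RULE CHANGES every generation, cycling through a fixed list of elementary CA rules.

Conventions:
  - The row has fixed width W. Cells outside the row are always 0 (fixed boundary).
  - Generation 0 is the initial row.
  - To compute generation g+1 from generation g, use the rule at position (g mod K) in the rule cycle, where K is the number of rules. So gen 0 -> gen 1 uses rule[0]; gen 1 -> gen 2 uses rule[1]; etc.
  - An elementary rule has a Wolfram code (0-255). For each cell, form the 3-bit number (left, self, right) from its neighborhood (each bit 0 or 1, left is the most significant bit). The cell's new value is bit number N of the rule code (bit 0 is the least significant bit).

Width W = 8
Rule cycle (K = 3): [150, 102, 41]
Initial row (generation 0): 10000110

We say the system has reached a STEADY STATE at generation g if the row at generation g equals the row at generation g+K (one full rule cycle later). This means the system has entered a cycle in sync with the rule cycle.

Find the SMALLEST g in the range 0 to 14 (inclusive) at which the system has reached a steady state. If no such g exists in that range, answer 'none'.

Answer: none

Derivation:
Gen 0: 10000110
Gen 1 (rule 150): 11001001
Gen 2 (rule 102): 01011011
Gen 3 (rule 41): 00110110
Gen 4 (rule 150): 01000001
Gen 5 (rule 102): 11000011
Gen 6 (rule 41): 10011010
Gen 7 (rule 150): 11100011
Gen 8 (rule 102): 00100101
Gen 9 (rule 41): 10000010
Gen 10 (rule 150): 11000111
Gen 11 (rule 102): 01001001
Gen 12 (rule 41): 00000000
Gen 13 (rule 150): 00000000
Gen 14 (rule 102): 00000000
Gen 15 (rule 41): 11111111
Gen 16 (rule 150): 01111110
Gen 17 (rule 102): 10000010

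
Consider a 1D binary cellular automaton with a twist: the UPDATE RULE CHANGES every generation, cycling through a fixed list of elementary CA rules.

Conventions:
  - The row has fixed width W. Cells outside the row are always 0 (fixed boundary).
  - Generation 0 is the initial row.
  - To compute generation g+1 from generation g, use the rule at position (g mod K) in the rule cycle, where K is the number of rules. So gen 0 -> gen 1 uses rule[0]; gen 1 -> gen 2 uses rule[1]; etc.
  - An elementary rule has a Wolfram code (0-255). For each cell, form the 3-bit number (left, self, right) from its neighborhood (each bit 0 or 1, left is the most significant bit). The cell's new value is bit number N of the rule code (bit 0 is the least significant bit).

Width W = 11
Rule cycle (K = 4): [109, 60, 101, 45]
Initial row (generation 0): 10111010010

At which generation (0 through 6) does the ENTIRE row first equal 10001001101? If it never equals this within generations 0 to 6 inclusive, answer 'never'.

Answer: 3

Derivation:
Gen 0: 10111010010
Gen 1 (rule 109): 11101110010
Gen 2 (rule 60): 10011001011
Gen 3 (rule 101): 10001001101
Gen 4 (rule 45): 10101001011
Gen 5 (rule 109): 11111001111
Gen 6 (rule 60): 10000101000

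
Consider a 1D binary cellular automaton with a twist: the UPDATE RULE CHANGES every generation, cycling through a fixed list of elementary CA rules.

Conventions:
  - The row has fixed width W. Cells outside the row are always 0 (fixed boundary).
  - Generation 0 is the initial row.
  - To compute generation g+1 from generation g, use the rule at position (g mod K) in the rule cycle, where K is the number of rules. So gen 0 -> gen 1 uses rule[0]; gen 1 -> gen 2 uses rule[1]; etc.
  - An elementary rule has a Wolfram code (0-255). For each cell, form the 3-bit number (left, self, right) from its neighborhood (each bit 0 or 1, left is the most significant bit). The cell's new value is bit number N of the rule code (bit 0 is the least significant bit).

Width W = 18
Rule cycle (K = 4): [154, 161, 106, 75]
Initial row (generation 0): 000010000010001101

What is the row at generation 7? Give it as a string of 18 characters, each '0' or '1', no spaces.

Gen 0: 000010000010001101
Gen 1 (rule 154): 000101000101011000
Gen 2 (rule 161): 110010010010100011
Gen 3 (rule 106): 110100100101000111
Gen 4 (rule 75): 110001001000011101
Gen 5 (rule 154): 101010110100111000
Gen 6 (rule 161): 010101001000010011
Gen 7 (rule 106): 101010010000100111

Answer: 101010010000100111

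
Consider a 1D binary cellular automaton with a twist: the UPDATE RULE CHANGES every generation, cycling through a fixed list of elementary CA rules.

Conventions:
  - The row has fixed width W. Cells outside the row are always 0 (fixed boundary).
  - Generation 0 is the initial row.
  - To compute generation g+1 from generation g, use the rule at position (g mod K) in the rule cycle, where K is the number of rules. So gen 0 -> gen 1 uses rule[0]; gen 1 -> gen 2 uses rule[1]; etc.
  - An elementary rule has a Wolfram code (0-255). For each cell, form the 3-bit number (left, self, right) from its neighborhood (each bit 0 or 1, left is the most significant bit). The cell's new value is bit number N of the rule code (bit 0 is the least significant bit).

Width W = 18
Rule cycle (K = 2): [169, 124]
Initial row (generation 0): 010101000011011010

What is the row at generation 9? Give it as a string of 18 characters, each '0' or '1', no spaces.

Gen 0: 010101000011011010
Gen 1 (rule 169): 001010011010110100
Gen 2 (rule 124): 001111011111111110
Gen 3 (rule 169): 101110111111111100
Gen 4 (rule 124): 111011100000000110
Gen 5 (rule 169): 110111001111110100
Gen 6 (rule 124): 111101101000011110
Gen 7 (rule 169): 111011010011011100
Gen 8 (rule 124): 101111111011110110
Gen 9 (rule 169): 011111110111101100

Answer: 011111110111101100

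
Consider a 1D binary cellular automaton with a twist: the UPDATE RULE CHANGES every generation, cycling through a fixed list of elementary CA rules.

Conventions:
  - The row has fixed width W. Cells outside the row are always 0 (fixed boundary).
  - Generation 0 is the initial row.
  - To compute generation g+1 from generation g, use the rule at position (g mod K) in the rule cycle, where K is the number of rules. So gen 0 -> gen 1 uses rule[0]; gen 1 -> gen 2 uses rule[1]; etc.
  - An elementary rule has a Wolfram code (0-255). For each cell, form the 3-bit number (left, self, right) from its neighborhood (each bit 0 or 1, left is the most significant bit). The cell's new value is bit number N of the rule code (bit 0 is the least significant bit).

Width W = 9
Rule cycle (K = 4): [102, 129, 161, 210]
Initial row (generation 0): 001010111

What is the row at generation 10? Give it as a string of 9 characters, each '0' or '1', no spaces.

Gen 0: 001010111
Gen 1 (rule 102): 011111001
Gen 2 (rule 129): 001110000
Gen 3 (rule 161): 100100111
Gen 4 (rule 210): 011011011
Gen 5 (rule 102): 101101101
Gen 6 (rule 129): 000000000
Gen 7 (rule 161): 111111111
Gen 8 (rule 210): 011111111
Gen 9 (rule 102): 100000001
Gen 10 (rule 129): 001111100

Answer: 001111100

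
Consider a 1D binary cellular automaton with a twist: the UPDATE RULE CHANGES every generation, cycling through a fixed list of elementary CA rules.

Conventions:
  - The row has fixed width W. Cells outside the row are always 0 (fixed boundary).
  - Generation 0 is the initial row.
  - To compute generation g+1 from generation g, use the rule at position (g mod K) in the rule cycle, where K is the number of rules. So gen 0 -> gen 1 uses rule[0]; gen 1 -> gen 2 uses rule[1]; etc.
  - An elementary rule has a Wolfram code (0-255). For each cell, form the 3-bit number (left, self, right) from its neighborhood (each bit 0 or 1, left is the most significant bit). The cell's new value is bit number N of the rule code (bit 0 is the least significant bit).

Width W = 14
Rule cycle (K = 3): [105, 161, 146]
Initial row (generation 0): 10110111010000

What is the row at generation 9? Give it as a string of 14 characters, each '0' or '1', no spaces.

Gen 0: 10110111010000
Gen 1 (rule 105): 01111101100111
Gen 2 (rule 161): 00111010000010
Gen 3 (rule 146): 01010001000101
Gen 4 (rule 105): 00100100010010
Gen 5 (rule 161): 10000001000000
Gen 6 (rule 146): 01000010100000
Gen 7 (rule 105): 00011001001111
Gen 8 (rule 161): 11000000000110
Gen 9 (rule 146): 00100000001001

Answer: 00100000001001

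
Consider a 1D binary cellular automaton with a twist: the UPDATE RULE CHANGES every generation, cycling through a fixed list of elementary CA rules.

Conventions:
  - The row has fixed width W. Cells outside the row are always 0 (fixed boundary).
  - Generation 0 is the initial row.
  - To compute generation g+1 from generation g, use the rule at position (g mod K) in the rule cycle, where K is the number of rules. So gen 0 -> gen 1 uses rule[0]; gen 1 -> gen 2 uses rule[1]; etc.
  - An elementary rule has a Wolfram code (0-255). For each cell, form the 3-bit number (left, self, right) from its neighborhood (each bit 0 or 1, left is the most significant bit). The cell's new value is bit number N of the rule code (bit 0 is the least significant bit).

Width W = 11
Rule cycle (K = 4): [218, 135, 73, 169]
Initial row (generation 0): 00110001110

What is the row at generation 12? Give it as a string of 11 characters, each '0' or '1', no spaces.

Gen 0: 00110001110
Gen 1 (rule 218): 01111011111
Gen 2 (rule 135): 10110001110
Gen 3 (rule 73): 00110101010
Gen 4 (rule 169): 10101010100
Gen 5 (rule 218): 00000000010
Gen 6 (rule 135): 11111111110
Gen 7 (rule 73): 10000000010
Gen 8 (rule 169): 00111111000
Gen 9 (rule 218): 01111111100
Gen 10 (rule 135): 10111111001
Gen 11 (rule 73): 00100001000
Gen 12 (rule 169): 10001100011

Answer: 10001100011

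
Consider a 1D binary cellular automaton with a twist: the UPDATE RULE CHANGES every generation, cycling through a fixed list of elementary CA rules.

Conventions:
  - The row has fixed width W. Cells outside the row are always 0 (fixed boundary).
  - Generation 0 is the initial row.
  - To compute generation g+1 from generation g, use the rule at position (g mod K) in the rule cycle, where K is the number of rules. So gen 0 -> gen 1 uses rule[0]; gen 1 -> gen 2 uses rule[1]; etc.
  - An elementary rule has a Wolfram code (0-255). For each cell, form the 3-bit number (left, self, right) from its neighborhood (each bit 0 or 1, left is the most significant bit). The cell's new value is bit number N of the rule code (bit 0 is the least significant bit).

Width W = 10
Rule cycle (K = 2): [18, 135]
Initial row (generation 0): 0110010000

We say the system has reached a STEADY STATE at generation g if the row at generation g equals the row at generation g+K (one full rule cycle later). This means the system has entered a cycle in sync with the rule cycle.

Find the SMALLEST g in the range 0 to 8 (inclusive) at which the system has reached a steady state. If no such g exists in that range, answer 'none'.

Gen 0: 0110010000
Gen 1 (rule 18): 1001101000
Gen 2 (rule 135): 1010001011
Gen 3 (rule 18): 0001010000
Gen 4 (rule 135): 1111010111
Gen 5 (rule 18): 0000000000
Gen 6 (rule 135): 1111111111
Gen 7 (rule 18): 0000000000
Gen 8 (rule 135): 1111111111
Gen 9 (rule 18): 0000000000
Gen 10 (rule 135): 1111111111

Answer: 5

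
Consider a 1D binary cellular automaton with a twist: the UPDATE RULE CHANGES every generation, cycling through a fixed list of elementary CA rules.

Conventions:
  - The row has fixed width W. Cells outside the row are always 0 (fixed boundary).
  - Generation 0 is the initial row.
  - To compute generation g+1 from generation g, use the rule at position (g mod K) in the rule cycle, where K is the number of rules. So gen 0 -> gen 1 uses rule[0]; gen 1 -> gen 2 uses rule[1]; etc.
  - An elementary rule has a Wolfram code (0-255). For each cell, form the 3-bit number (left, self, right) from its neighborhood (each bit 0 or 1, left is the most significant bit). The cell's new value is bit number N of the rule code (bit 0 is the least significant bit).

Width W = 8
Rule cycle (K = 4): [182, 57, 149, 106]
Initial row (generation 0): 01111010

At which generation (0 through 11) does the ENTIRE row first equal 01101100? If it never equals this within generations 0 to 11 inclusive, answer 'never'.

Gen 0: 01111010
Gen 1 (rule 182): 10110111
Gen 2 (rule 57): 01101100
Gen 3 (rule 149): 00000011
Gen 4 (rule 106): 00000111
Gen 5 (rule 182): 00001010
Gen 6 (rule 57): 11100101
Gen 7 (rule 149): 01010101
Gen 8 (rule 106): 10101010
Gen 9 (rule 182): 11111111
Gen 10 (rule 57): 10000000
Gen 11 (rule 149): 11111111

Answer: 2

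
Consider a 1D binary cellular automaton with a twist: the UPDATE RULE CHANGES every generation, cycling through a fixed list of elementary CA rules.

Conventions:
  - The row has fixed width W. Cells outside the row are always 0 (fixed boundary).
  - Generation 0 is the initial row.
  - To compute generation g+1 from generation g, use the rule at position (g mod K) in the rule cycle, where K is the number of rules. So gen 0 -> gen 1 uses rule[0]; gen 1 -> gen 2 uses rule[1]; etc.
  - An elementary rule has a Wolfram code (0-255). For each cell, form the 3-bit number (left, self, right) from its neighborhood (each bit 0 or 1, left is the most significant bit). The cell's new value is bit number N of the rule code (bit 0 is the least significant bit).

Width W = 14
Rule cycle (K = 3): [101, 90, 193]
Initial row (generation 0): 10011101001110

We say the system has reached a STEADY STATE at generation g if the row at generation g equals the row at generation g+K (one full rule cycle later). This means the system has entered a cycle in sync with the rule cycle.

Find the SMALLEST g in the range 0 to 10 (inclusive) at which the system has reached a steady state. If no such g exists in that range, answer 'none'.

Answer: none

Derivation:
Gen 0: 10011101001110
Gen 1 (rule 101): 10000111000010
Gen 2 (rule 90): 01001101100101
Gen 3 (rule 193): 00000100100000
Gen 4 (rule 101): 11110100101111
Gen 5 (rule 90): 10010011001001
Gen 6 (rule 193): 00000001000000
Gen 7 (rule 101): 11111101011111
Gen 8 (rule 90): 10000100010001
Gen 9 (rule 193): 00110001000100
Gen 10 (rule 101): 10010101010101
Gen 11 (rule 90): 01100000000000
Gen 12 (rule 193): 00101111111111
Gen 13 (rule 101): 10110000000001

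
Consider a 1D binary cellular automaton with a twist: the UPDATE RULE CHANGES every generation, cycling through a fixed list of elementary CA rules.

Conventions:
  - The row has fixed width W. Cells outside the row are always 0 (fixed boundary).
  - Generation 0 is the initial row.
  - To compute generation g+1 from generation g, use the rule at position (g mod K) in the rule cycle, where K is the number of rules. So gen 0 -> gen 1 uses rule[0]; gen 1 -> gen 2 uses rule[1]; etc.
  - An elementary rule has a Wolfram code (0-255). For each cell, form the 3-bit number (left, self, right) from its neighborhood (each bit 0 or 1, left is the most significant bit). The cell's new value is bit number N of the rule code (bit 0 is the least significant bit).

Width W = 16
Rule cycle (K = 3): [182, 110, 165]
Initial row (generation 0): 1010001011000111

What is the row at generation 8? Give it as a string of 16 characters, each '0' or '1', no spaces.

Gen 0: 1010001011000111
Gen 1 (rule 182): 1111011100101010
Gen 2 (rule 110): 1001110101111110
Gen 3 (rule 165): 1000101110111100
Gen 4 (rule 182): 1101110101011010
Gen 5 (rule 110): 1111011111111110
Gen 6 (rule 165): 0110101111111100
Gen 7 (rule 182): 1001110111111010
Gen 8 (rule 110): 1011011100001110

Answer: 1011011100001110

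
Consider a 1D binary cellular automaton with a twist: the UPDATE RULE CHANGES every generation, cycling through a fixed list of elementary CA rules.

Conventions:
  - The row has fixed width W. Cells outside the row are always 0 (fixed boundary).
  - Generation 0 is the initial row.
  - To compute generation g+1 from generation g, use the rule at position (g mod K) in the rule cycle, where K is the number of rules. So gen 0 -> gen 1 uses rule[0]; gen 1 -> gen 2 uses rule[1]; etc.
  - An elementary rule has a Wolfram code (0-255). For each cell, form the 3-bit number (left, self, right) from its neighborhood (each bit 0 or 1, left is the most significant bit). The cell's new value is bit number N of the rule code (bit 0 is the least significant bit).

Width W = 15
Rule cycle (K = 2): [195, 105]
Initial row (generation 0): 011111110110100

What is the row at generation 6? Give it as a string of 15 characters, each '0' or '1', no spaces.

Answer: 001000100011011

Derivation:
Gen 0: 011111110110100
Gen 1 (rule 195): 101111110010001
Gen 2 (rule 105): 011000010000100
Gen 3 (rule 195): 101011100111001
Gen 4 (rule 105): 010110100101000
Gen 5 (rule 195): 100010001000011
Gen 6 (rule 105): 001000100011011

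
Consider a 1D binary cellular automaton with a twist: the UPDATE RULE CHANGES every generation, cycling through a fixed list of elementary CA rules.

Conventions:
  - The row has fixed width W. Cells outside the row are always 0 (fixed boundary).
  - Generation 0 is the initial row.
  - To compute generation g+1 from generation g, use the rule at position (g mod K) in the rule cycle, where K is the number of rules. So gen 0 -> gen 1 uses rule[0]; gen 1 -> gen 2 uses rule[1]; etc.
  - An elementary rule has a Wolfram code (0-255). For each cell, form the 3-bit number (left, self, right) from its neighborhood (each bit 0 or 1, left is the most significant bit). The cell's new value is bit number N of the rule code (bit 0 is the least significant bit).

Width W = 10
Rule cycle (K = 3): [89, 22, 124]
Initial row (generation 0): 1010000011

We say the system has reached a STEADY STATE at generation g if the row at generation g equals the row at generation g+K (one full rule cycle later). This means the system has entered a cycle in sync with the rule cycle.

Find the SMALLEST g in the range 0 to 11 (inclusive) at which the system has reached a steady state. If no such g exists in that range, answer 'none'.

Answer: 7

Derivation:
Gen 0: 1010000011
Gen 1 (rule 89): 0001111011
Gen 2 (rule 22): 0010000000
Gen 3 (rule 124): 0011000000
Gen 4 (rule 89): 1011111111
Gen 5 (rule 22): 1000000000
Gen 6 (rule 124): 1100000000
Gen 7 (rule 89): 1111111111
Gen 8 (rule 22): 0000000000
Gen 9 (rule 124): 0000000000
Gen 10 (rule 89): 1111111111
Gen 11 (rule 22): 0000000000
Gen 12 (rule 124): 0000000000
Gen 13 (rule 89): 1111111111
Gen 14 (rule 22): 0000000000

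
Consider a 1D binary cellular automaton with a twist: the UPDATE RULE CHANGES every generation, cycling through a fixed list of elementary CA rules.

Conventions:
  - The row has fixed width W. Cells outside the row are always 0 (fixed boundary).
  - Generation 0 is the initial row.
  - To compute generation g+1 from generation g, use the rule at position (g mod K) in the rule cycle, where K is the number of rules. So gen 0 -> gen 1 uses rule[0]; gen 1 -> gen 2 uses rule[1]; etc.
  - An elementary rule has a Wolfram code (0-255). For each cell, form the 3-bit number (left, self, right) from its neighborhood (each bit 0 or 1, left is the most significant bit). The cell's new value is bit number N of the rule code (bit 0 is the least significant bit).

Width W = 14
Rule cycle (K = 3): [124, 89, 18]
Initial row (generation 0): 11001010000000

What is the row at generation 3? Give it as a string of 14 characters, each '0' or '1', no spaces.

Answer: 00000110000000

Derivation:
Gen 0: 11001010000000
Gen 1 (rule 124): 11101111000000
Gen 2 (rule 89): 10101001111111
Gen 3 (rule 18): 00000110000000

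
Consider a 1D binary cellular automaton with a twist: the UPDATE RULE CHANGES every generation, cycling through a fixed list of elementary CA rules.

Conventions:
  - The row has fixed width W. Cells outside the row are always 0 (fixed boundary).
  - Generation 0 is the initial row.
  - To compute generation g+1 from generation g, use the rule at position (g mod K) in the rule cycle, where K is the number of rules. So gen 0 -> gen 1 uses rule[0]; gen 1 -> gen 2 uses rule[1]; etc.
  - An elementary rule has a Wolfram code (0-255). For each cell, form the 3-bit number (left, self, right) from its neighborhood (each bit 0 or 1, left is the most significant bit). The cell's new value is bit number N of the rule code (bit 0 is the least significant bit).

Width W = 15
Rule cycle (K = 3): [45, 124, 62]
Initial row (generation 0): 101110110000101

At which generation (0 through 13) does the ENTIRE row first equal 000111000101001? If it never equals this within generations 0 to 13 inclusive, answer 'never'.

Gen 0: 101110110000101
Gen 1 (rule 45): 111001100110111
Gen 2 (rule 124): 101101110111101
Gen 3 (rule 62): 111011001100011
Gen 4 (rule 45): 100110001001010
Gen 5 (rule 124): 110111001101111
Gen 6 (rule 62): 101100111011000
Gen 7 (rule 45): 111000100110011
Gen 8 (rule 124): 101100110111011
Gen 9 (rule 62): 111011101100110
Gen 10 (rule 45): 100110011000100
Gen 11 (rule 124): 110111011100110
Gen 12 (rule 62): 101100110011101
Gen 13 (rule 45): 111000100010011

Answer: never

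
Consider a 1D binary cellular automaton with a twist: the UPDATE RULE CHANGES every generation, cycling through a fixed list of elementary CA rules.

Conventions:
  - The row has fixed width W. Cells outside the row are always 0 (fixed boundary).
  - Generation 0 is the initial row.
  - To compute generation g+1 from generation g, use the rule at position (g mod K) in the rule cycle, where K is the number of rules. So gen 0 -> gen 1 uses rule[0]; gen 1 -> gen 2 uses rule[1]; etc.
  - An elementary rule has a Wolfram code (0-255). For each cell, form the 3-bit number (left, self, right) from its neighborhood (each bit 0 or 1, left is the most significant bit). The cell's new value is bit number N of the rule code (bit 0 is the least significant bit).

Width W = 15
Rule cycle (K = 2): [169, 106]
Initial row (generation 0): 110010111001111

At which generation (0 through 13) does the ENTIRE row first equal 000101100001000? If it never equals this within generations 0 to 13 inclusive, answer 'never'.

Answer: never

Derivation:
Gen 0: 110010111001111
Gen 1 (rule 169): 100001110001110
Gen 2 (rule 106): 000011010011010
Gen 3 (rule 169): 111010100010100
Gen 4 (rule 106): 101101000101000
Gen 5 (rule 169): 011010010010011
Gen 6 (rule 106): 111100100100111
Gen 7 (rule 169): 111000000000110
Gen 8 (rule 106): 101000000001110
Gen 9 (rule 169): 010011111101100
Gen 10 (rule 106): 100110000111100
Gen 11 (rule 169): 000100110111001
Gen 12 (rule 106): 001001111101010
Gen 13 (rule 169): 100001111010100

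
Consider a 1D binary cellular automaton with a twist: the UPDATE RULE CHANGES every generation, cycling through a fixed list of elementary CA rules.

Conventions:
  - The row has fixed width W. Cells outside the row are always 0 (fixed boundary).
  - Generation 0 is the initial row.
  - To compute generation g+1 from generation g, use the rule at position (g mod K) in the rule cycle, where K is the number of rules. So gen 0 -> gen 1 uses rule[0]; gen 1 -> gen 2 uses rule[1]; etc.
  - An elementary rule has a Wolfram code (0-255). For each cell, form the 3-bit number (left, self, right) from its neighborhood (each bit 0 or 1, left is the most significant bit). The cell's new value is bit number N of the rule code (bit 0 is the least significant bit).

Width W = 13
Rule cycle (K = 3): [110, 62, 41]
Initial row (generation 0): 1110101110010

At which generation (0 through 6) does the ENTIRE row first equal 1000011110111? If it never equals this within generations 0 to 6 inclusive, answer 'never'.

Answer: never

Derivation:
Gen 0: 1110101110010
Gen 1 (rule 110): 1011111010110
Gen 2 (rule 62): 1110000111101
Gen 3 (rule 41): 1000110100010
Gen 4 (rule 110): 1001111100110
Gen 5 (rule 62): 1111000011101
Gen 6 (rule 41): 1000011010010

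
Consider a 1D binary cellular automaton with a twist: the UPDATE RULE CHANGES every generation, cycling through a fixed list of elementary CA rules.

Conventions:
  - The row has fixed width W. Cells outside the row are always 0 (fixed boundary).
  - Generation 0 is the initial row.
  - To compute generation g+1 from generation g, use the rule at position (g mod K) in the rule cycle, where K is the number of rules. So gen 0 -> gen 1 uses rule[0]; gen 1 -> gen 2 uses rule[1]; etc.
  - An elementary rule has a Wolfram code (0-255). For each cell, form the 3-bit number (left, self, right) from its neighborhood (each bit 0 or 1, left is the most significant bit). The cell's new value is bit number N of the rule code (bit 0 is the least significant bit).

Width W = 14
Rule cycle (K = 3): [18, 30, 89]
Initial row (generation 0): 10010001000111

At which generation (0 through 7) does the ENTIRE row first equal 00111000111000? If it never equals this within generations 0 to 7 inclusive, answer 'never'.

Gen 0: 10010001000111
Gen 1 (rule 18): 01101010101000
Gen 2 (rule 30): 11001010101100
Gen 3 (rule 89): 11100000001111
Gen 4 (rule 18): 00010000010000
Gen 5 (rule 30): 00111000111000
Gen 6 (rule 89): 10101110101111
Gen 7 (rule 18): 00000000000000

Answer: 5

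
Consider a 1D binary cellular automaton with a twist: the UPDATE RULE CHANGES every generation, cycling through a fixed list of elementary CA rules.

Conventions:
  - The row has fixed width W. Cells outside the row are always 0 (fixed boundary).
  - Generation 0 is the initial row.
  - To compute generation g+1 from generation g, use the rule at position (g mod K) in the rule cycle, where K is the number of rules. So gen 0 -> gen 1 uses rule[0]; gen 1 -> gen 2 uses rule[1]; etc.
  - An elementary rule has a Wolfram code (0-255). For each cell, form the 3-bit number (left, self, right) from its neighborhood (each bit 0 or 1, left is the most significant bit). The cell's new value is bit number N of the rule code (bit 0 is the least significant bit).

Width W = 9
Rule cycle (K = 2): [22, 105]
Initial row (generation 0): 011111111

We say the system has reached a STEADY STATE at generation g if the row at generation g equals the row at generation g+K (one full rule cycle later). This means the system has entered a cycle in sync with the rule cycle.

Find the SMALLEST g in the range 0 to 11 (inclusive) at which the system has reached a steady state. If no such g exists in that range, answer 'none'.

Answer: 11

Derivation:
Gen 0: 011111111
Gen 1 (rule 22): 100000000
Gen 2 (rule 105): 001111111
Gen 3 (rule 22): 010000000
Gen 4 (rule 105): 000111111
Gen 5 (rule 22): 001000000
Gen 6 (rule 105): 100011111
Gen 7 (rule 22): 110100000
Gen 8 (rule 105): 111001111
Gen 9 (rule 22): 000110000
Gen 10 (rule 105): 110110111
Gen 11 (rule 22): 000000000
Gen 12 (rule 105): 111111111
Gen 13 (rule 22): 000000000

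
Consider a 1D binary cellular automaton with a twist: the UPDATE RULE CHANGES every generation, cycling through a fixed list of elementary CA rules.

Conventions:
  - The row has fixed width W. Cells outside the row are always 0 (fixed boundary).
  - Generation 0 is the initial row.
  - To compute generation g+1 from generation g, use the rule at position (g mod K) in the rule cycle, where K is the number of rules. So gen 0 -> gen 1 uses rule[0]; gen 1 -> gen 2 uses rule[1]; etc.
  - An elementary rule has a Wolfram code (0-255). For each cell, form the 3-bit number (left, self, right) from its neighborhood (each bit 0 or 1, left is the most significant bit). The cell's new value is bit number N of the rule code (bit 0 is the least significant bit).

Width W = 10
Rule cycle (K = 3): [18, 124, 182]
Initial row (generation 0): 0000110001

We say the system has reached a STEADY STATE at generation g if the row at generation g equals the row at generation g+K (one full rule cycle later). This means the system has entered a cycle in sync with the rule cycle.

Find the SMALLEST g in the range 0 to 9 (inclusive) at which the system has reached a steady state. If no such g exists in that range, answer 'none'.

Gen 0: 0000110001
Gen 1 (rule 18): 0001001010
Gen 2 (rule 124): 0001101111
Gen 3 (rule 182): 0010010110
Gen 4 (rule 18): 0101100001
Gen 5 (rule 124): 0111110001
Gen 6 (rule 182): 1011101011
Gen 7 (rule 18): 0000000000
Gen 8 (rule 124): 0000000000
Gen 9 (rule 182): 0000000000
Gen 10 (rule 18): 0000000000
Gen 11 (rule 124): 0000000000
Gen 12 (rule 182): 0000000000

Answer: 7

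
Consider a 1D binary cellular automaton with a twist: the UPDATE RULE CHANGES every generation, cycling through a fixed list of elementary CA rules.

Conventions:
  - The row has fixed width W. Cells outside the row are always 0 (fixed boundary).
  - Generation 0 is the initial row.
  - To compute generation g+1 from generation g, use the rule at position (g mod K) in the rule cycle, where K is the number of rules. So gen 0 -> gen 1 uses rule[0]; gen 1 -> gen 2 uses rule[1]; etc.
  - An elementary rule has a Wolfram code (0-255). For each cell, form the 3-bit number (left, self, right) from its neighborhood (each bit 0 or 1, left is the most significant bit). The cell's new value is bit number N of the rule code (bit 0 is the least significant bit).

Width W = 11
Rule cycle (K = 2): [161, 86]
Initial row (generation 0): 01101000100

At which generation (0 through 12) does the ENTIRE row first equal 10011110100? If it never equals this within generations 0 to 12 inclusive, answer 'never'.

Gen 0: 01101000100
Gen 1 (rule 161): 00010010001
Gen 2 (rule 86): 00111111011
Gen 3 (rule 161): 10011110100
Gen 4 (rule 86): 11100010110
Gen 5 (rule 161): 01001001000
Gen 6 (rule 86): 11111111100
Gen 7 (rule 161): 01111111001
Gen 8 (rule 86): 10000001111
Gen 9 (rule 161): 00111100110
Gen 10 (rule 86): 01000111011
Gen 11 (rule 161): 00010010100
Gen 12 (rule 86): 00111110110

Answer: 3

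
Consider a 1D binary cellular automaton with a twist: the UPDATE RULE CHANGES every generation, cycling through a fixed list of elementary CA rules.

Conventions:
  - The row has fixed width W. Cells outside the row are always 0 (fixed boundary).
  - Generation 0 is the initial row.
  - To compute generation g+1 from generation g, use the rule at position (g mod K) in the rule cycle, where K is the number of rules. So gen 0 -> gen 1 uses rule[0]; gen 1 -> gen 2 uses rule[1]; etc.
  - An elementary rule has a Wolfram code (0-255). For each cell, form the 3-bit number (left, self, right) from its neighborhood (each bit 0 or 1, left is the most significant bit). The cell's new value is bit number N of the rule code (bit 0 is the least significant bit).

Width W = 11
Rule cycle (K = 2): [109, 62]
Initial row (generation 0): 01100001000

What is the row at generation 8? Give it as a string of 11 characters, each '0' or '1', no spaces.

Gen 0: 01100001000
Gen 1 (rule 109): 01101101011
Gen 2 (rule 62): 11011011110
Gen 3 (rule 109): 11111110010
Gen 4 (rule 62): 10000001111
Gen 5 (rule 109): 10111101001
Gen 6 (rule 62): 11100011111
Gen 7 (rule 109): 10101010001
Gen 8 (rule 62): 11111111011

Answer: 11111111011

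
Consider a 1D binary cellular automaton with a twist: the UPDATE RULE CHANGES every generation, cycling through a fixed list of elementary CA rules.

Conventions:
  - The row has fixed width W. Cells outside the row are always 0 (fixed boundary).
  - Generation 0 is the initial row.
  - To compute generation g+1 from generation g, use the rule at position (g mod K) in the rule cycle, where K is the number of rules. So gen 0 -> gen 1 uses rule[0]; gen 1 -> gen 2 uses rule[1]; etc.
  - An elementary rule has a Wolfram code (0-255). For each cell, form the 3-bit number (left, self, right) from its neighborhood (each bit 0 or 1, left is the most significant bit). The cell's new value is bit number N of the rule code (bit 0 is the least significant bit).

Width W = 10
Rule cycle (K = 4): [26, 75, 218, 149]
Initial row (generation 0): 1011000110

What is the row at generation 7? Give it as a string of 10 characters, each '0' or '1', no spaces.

Gen 0: 1011000110
Gen 1 (rule 26): 0010101101
Gen 2 (rule 75): 1100001100
Gen 3 (rule 218): 1110011110
Gen 4 (rule 149): 0101001101
Gen 5 (rule 26): 1000111000
Gen 6 (rule 75): 0011101011
Gen 7 (rule 218): 0111100011

Answer: 0111100011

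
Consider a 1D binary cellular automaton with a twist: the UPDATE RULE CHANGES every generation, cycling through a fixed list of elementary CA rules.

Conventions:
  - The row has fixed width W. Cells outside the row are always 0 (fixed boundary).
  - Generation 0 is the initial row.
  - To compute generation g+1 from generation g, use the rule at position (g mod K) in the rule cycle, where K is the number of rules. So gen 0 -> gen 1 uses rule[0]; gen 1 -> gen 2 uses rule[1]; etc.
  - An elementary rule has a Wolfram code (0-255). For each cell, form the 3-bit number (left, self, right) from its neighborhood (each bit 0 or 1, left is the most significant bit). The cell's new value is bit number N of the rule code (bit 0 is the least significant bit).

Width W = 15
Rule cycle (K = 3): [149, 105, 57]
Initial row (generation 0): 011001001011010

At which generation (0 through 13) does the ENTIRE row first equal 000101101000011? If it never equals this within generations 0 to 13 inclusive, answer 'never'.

Gen 0: 011001001011010
Gen 1 (rule 149): 000101101000011
Gen 2 (rule 105): 110011110011011
Gen 3 (rule 57): 101010001010110
Gen 4 (rule 149): 101011101010001
Gen 5 (rule 105): 010110110100100
Gen 6 (rule 57): 001101101010011
Gen 7 (rule 149): 100000001011000
Gen 8 (rule 105): 001111100111011
Gen 9 (rule 57): 101000010100110
Gen 10 (rule 149): 101111010110001
Gen 11 (rule 105): 011001101110100
Gen 12 (rule 57): 010101011001011
Gen 13 (rule 149): 010101000101000

Answer: 1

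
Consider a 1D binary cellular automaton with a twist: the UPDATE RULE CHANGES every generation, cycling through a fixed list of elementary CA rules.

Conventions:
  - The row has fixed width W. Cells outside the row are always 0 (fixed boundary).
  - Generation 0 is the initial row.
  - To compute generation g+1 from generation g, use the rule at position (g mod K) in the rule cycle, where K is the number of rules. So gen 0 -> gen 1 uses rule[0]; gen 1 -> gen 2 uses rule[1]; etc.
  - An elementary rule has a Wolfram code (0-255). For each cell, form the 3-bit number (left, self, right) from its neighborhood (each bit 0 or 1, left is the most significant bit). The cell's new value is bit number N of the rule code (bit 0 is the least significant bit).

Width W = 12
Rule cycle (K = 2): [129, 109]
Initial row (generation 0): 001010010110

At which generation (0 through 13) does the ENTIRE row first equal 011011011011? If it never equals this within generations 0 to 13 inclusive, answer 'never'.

Answer: 12

Derivation:
Gen 0: 001010010110
Gen 1 (rule 129): 100000000000
Gen 2 (rule 109): 101111111111
Gen 3 (rule 129): 000111111110
Gen 4 (rule 109): 110100000010
Gen 5 (rule 129): 000001111000
Gen 6 (rule 109): 111101001011
Gen 7 (rule 129): 011000000000
Gen 8 (rule 109): 011011111111
Gen 9 (rule 129): 000001111110
Gen 10 (rule 109): 111101000010
Gen 11 (rule 129): 011000011000
Gen 12 (rule 109): 011011011011
Gen 13 (rule 129): 000000000000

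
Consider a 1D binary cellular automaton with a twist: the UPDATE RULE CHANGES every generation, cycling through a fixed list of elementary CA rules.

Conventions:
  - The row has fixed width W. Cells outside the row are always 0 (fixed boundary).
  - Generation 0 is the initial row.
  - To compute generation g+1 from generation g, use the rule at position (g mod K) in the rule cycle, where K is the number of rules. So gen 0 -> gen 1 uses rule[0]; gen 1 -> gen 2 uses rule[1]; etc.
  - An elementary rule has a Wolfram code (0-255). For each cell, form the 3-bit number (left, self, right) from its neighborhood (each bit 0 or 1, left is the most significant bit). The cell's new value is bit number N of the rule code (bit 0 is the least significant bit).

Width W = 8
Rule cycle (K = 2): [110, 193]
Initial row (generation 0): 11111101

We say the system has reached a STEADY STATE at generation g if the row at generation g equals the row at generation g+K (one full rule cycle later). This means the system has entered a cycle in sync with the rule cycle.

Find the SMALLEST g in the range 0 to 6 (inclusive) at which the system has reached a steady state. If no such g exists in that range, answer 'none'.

Gen 0: 11111101
Gen 1 (rule 110): 10000111
Gen 2 (rule 193): 00110011
Gen 3 (rule 110): 01110111
Gen 4 (rule 193): 00110011
Gen 5 (rule 110): 01110111
Gen 6 (rule 193): 00110011
Gen 7 (rule 110): 01110111
Gen 8 (rule 193): 00110011

Answer: 2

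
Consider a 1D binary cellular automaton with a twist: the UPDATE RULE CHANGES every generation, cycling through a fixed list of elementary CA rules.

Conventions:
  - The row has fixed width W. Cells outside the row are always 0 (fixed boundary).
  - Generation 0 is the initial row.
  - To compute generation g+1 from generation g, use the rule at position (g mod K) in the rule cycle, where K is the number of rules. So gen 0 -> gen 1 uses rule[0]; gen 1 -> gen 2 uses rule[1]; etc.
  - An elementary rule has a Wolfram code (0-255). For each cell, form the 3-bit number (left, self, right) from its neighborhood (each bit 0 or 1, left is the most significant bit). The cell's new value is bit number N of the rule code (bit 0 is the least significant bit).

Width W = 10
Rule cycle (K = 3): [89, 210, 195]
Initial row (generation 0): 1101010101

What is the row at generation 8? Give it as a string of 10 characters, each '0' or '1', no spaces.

Answer: 0001111101

Derivation:
Gen 0: 1101010101
Gen 1 (rule 89): 1100000000
Gen 2 (rule 210): 0110000000
Gen 3 (rule 195): 1010111111
Gen 4 (rule 89): 0000100001
Gen 5 (rule 210): 0001010010
Gen 6 (rule 195): 1110000100
Gen 7 (rule 89): 1011110011
Gen 8 (rule 210): 0001111101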